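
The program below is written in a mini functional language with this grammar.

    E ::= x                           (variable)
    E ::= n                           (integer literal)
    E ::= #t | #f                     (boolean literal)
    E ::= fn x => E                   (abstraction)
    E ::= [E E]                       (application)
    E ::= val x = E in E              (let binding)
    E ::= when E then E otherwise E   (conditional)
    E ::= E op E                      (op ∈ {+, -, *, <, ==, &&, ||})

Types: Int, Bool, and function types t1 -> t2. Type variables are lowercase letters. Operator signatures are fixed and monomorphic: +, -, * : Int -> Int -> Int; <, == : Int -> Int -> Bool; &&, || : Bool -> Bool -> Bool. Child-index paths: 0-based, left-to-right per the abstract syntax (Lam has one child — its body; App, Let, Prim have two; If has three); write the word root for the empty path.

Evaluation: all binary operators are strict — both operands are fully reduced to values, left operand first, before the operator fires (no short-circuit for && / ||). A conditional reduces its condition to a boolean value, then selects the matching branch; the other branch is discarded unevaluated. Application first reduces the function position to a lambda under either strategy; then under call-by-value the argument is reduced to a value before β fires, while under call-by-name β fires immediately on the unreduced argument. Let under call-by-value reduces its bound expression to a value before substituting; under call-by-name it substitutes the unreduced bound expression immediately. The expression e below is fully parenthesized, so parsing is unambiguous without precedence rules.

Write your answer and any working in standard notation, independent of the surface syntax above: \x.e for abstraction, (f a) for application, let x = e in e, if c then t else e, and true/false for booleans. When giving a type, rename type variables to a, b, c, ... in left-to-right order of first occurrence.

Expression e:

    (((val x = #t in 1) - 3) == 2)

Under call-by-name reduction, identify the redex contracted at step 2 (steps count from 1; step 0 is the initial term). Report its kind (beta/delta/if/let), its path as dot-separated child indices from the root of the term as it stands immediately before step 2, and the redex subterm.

Working:
step 0: (((let x = true in 1) - 3) == 2)
step 1: [let@0.0] ((1 - 3) == 2)
step 2: [delta@0] (-2 == 2)

Answer: delta at 0 : (1 - 3)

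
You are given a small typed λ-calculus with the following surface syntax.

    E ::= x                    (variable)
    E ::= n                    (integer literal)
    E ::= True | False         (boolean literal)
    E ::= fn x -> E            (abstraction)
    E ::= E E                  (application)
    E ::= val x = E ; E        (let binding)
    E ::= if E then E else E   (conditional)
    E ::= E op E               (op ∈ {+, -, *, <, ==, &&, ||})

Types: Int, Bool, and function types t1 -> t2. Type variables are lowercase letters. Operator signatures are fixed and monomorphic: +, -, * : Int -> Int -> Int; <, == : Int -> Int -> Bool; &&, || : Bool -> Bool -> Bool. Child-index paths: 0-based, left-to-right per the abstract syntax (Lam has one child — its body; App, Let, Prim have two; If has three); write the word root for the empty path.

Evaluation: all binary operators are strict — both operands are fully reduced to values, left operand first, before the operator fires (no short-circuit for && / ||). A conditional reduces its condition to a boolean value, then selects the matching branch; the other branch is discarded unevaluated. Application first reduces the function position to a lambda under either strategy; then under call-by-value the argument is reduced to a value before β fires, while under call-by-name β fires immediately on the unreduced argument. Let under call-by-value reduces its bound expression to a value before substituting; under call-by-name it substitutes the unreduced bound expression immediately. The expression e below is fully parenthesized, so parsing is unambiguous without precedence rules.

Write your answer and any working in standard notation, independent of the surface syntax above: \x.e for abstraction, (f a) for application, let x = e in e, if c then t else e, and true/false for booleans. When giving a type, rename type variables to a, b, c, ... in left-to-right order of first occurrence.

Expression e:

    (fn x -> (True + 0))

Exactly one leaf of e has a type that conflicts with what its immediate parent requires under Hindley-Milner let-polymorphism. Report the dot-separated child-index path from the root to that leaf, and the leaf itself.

Answer: 0.0 : true

Derivation:
  unify Bool ~ Int
  FAIL: mismatch Bool ~ Int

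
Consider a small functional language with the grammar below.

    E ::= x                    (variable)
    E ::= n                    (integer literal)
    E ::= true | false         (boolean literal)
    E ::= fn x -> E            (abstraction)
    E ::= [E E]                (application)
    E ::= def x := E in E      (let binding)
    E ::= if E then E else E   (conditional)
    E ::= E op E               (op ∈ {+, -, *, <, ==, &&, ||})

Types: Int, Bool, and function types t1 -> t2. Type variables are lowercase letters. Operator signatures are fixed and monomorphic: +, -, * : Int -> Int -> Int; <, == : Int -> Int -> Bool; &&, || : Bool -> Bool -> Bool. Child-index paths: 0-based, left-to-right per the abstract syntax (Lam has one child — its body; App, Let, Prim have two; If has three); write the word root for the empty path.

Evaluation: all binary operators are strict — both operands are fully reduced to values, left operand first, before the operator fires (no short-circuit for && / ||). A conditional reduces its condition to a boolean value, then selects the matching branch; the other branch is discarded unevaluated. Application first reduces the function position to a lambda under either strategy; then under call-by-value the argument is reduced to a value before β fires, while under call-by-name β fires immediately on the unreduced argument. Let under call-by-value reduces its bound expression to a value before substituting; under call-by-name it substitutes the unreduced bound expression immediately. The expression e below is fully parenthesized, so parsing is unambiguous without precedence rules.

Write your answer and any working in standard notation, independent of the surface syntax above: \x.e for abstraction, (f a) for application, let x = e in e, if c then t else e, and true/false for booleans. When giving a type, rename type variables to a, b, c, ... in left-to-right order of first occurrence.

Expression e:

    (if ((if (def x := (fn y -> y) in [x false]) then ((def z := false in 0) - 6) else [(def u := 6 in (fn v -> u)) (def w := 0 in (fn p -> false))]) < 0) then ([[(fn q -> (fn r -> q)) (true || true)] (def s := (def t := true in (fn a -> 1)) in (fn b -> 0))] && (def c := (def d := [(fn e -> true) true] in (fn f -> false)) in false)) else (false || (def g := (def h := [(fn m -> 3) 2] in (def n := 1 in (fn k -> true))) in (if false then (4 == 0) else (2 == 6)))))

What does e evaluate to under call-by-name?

Trace:
step 0: (if ((if (let x = (\y.y) in (x false)) then ((let z = false in 0) - 6) else ((let u = 6 in (\v.u)) (let w = 0 in (\p.false)))) < 0) then ((((\q.(\r.q)) (true || true)) (let s = (let t = true in (\a.1)) in (\b.0))) && (let c = (let d = ((\e.true) true) in (\f.false)) in false)) else (false || (let g = (let h = ((\m.3) 2) in (let n = 1 in (\k.true))) in (if false then (4 == 0) else (2 == 6)))))
step 1: [let@0.0.0] (if ((if ((\y.y) false) then ((let z = false in 0) - 6) else ((let u = 6 in (\v.u)) (let w = 0 in (\p.false)))) < 0) then ((((\q.(\r.q)) (true || true)) (let s = (let t = true in (\a.1)) in (\b.0))) && (let c = (let d = ((\e.true) true) in (\f.false)) in false)) else (false || (let g = (let h = ((\m.3) 2) in (let n = 1 in (\k.true))) in (if false then (4 == 0) else (2 == 6)))))
step 2: [beta@0.0.0] (if ((if false then ((let z = false in 0) - 6) else ((let u = 6 in (\v.u)) (let w = 0 in (\p.false)))) < 0) then ((((\q.(\r.q)) (true || true)) (let s = (let t = true in (\a.1)) in (\b.0))) && (let c = (let d = ((\e.true) true) in (\f.false)) in false)) else (false || (let g = (let h = ((\m.3) 2) in (let n = 1 in (\k.true))) in (if false then (4 == 0) else (2 == 6)))))
step 3: [if@0.0] (if (((let u = 6 in (\v.u)) (let w = 0 in (\p.false))) < 0) then ((((\q.(\r.q)) (true || true)) (let s = (let t = true in (\a.1)) in (\b.0))) && (let c = (let d = ((\e.true) true) in (\f.false)) in false)) else (false || (let g = (let h = ((\m.3) 2) in (let n = 1 in (\k.true))) in (if false then (4 == 0) else (2 == 6)))))
step 4: [let@0.0.0] (if (((\v.6) (let w = 0 in (\p.false))) < 0) then ((((\q.(\r.q)) (true || true)) (let s = (let t = true in (\a.1)) in (\b.0))) && (let c = (let d = ((\e.true) true) in (\f.false)) in false)) else (false || (let g = (let h = ((\m.3) 2) in (let n = 1 in (\k.true))) in (if false then (4 == 0) else (2 == 6)))))
step 5: [beta@0.0] (if (6 < 0) then ((((\q.(\r.q)) (true || true)) (let s = (let t = true in (\a.1)) in (\b.0))) && (let c = (let d = ((\e.true) true) in (\f.false)) in false)) else (false || (let g = (let h = ((\m.3) 2) in (let n = 1 in (\k.true))) in (if false then (4 == 0) else (2 == 6)))))
step 6: [delta@0] (if false then ((((\q.(\r.q)) (true || true)) (let s = (let t = true in (\a.1)) in (\b.0))) && (let c = (let d = ((\e.true) true) in (\f.false)) in false)) else (false || (let g = (let h = ((\m.3) 2) in (let n = 1 in (\k.true))) in (if false then (4 == 0) else (2 == 6)))))
step 7: [if@root] (false || (let g = (let h = ((\m.3) 2) in (let n = 1 in (\k.true))) in (if false then (4 == 0) else (2 == 6))))
step 8: [let@1] (false || (if false then (4 == 0) else (2 == 6)))
step 9: [if@1] (false || (2 == 6))
step 10: [delta@1] (false || false)
step 11: [delta@root] false

Answer: false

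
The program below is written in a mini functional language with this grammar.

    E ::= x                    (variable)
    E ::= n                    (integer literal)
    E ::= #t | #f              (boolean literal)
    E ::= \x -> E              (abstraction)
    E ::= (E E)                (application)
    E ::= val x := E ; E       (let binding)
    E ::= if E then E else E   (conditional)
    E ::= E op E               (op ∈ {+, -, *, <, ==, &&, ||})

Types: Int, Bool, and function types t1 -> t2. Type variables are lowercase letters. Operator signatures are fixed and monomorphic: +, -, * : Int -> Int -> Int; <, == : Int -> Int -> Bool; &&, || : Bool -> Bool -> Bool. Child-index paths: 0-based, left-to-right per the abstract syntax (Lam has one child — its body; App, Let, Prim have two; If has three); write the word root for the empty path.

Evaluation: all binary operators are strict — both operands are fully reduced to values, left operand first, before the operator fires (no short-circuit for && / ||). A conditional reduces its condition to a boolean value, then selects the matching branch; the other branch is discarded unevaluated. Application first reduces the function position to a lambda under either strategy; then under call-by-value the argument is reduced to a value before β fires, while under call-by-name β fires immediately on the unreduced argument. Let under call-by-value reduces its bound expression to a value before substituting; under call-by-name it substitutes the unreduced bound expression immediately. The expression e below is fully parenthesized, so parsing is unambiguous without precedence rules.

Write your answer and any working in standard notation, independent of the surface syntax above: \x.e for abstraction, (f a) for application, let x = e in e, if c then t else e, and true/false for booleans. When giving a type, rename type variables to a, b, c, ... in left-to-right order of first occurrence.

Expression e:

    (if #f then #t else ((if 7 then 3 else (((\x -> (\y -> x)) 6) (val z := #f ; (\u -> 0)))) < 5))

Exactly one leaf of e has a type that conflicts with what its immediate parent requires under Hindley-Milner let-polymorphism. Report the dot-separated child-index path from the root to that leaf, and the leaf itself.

Trace:
  unify Bool ~ Bool
  unify Int ~ Bool
  FAIL: mismatch Int ~ Bool

Answer: 2.0.0 : 7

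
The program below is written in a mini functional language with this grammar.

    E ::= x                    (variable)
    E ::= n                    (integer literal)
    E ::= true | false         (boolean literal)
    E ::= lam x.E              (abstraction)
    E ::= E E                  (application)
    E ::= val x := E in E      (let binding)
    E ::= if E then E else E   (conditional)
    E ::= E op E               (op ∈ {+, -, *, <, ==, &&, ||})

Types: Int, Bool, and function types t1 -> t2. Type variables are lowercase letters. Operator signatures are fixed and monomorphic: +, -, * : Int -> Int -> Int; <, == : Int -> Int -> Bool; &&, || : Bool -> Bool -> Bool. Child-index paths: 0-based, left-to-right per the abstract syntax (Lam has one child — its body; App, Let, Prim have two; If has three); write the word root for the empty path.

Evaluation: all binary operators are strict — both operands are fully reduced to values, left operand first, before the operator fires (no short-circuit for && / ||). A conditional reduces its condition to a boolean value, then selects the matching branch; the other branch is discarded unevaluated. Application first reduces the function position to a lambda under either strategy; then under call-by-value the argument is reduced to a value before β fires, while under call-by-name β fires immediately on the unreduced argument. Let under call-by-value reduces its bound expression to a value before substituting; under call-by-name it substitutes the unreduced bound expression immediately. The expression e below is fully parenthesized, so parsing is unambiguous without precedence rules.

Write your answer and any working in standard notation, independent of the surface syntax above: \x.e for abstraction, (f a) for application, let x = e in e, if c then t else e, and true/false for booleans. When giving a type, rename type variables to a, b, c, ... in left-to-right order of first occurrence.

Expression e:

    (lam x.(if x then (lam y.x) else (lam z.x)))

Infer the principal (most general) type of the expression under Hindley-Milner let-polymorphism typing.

Answer: Bool -> a -> Bool

Trace:
x : a
  unify a ~ Bool
x : Bool
\y._ : b -> Bool
x : Bool
\z._ : c -> Bool
  unify b -> Bool ~ c -> Bool
  unify b ~ c
  unify Bool ~ Bool
\x._ : Bool -> c -> Bool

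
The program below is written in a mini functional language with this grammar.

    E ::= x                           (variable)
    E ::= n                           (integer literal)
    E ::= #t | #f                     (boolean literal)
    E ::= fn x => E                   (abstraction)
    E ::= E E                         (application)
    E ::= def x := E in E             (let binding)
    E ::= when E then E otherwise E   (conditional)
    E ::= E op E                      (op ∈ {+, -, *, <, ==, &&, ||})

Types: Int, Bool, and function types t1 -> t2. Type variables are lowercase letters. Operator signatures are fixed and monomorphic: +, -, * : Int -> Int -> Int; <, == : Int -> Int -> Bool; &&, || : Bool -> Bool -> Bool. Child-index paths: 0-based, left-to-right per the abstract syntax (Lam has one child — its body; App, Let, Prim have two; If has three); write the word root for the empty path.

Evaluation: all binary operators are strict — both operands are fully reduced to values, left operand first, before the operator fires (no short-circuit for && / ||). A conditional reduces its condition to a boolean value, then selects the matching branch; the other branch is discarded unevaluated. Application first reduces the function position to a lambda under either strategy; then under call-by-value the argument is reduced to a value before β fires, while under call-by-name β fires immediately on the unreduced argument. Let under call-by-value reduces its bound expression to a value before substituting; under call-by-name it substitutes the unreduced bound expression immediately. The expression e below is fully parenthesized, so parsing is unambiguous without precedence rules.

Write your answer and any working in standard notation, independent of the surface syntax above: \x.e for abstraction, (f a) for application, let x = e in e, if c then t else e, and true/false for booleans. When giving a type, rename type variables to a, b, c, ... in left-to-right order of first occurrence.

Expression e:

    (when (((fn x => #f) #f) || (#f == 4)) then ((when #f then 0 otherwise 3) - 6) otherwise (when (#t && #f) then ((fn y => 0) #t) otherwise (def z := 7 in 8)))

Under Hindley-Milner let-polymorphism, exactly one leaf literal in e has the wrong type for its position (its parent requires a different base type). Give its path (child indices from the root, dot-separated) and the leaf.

Derivation:
\x._ : a -> Bool
  unify a -> Bool ~ Bool -> b
  unify a ~ Bool
  unify Bool ~ b
_ _ : Bool
  unify Bool ~ Bool
  unify Bool ~ Int
  FAIL: mismatch Bool ~ Int

Answer: 0.1.0 : false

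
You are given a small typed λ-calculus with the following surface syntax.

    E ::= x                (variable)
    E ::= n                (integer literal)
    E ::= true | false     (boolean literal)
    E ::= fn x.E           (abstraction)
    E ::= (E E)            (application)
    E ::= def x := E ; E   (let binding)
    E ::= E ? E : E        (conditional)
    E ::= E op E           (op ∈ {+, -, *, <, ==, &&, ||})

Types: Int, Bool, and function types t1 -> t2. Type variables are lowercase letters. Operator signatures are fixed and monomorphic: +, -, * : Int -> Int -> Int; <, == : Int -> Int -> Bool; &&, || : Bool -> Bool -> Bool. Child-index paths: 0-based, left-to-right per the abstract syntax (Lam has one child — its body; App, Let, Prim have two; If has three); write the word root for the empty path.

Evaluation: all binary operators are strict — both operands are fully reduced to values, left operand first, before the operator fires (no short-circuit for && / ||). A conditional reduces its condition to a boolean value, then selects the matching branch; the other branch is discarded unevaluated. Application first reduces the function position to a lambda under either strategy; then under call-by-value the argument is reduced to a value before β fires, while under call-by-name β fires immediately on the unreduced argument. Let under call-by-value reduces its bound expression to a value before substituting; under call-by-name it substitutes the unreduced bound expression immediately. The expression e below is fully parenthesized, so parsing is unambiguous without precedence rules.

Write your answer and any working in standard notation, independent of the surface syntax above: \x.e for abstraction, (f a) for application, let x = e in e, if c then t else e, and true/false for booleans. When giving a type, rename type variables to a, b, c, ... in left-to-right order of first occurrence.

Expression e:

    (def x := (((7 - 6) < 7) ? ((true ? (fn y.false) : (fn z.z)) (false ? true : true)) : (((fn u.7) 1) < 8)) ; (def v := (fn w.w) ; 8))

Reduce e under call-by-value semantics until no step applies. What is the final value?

Answer: 8

Derivation:
step 0: (let x = (if ((7 - 6) < 7) then ((if true then (\y.false) else (\z.z)) (if false then true else true)) else (((\u.7) 1) < 8)) in (let v = (\w.w) in 8))
step 1: [delta@0.0.0] (let x = (if (1 < 7) then ((if true then (\y.false) else (\z.z)) (if false then true else true)) else (((\u.7) 1) < 8)) in (let v = (\w.w) in 8))
step 2: [delta@0.0] (let x = (if true then ((if true then (\y.false) else (\z.z)) (if false then true else true)) else (((\u.7) 1) < 8)) in (let v = (\w.w) in 8))
step 3: [if@0] (let x = ((if true then (\y.false) else (\z.z)) (if false then true else true)) in (let v = (\w.w) in 8))
step 4: [if@0.0] (let x = ((\y.false) (if false then true else true)) in (let v = (\w.w) in 8))
step 5: [if@0.1] (let x = ((\y.false) true) in (let v = (\w.w) in 8))
step 6: [beta@0] (let x = false in (let v = (\w.w) in 8))
step 7: [let@root] (let v = (\w.w) in 8)
step 8: [let@root] 8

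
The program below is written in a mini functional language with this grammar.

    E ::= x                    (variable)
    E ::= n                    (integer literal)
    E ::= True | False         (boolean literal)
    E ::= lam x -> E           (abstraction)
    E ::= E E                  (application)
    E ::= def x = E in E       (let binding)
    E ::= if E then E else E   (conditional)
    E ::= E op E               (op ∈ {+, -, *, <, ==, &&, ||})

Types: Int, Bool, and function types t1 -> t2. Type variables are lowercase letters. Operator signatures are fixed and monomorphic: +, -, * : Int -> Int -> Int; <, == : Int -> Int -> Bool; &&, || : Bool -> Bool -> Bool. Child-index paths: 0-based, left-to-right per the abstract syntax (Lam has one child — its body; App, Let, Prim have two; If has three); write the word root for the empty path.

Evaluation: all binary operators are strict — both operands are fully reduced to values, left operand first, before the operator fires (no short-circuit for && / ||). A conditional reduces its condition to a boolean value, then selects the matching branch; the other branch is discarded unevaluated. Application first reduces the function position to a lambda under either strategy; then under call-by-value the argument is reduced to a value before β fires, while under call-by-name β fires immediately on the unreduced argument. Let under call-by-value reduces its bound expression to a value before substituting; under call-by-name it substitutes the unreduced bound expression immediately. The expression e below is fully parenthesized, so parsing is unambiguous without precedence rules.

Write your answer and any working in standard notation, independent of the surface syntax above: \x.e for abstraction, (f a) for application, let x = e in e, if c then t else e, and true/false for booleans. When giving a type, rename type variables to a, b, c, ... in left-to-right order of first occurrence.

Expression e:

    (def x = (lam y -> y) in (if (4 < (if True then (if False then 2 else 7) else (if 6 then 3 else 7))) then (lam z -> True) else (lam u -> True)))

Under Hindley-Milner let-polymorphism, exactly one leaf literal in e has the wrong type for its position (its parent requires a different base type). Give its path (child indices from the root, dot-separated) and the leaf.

Answer: 1.0.1.2.0 : 6

Derivation:
y : a
\y._ : a -> a
let x : forall. a -> a
  unify Int ~ Int
  unify Bool ~ Bool
  unify Bool ~ Bool
  unify Int ~ Int
  unify Int ~ Bool
  FAIL: mismatch Int ~ Bool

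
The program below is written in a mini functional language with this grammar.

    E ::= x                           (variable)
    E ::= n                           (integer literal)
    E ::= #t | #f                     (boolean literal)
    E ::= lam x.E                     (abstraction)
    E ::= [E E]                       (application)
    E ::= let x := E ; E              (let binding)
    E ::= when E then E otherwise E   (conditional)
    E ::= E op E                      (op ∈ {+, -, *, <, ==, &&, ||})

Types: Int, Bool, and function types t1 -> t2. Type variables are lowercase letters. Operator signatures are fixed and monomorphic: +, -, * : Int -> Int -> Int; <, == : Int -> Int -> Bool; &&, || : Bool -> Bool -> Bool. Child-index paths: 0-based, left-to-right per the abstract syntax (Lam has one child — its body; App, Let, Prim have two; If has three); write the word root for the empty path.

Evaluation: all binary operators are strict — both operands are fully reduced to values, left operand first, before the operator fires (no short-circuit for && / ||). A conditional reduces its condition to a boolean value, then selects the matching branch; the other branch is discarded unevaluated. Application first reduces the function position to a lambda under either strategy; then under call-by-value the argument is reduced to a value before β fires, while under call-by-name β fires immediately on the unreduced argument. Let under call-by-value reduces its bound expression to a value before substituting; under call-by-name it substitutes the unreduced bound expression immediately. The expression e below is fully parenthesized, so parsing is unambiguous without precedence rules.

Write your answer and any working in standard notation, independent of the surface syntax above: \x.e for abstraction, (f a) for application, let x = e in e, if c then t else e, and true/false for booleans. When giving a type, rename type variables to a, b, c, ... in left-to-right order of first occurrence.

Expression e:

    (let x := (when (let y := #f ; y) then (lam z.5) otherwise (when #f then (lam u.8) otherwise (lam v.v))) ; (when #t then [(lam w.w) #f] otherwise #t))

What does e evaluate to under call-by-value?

Answer: false

Working:
step 0: (let x = (if (let y = false in y) then (\z.5) else (if false then (\u.8) else (\v.v))) in (if true then ((\w.w) false) else true))
step 1: [let@0.0] (let x = (if false then (\z.5) else (if false then (\u.8) else (\v.v))) in (if true then ((\w.w) false) else true))
step 2: [if@0] (let x = (if false then (\u.8) else (\v.v)) in (if true then ((\w.w) false) else true))
step 3: [if@0] (let x = (\v.v) in (if true then ((\w.w) false) else true))
step 4: [let@root] (if true then ((\w.w) false) else true)
step 5: [if@root] ((\w.w) false)
step 6: [beta@root] false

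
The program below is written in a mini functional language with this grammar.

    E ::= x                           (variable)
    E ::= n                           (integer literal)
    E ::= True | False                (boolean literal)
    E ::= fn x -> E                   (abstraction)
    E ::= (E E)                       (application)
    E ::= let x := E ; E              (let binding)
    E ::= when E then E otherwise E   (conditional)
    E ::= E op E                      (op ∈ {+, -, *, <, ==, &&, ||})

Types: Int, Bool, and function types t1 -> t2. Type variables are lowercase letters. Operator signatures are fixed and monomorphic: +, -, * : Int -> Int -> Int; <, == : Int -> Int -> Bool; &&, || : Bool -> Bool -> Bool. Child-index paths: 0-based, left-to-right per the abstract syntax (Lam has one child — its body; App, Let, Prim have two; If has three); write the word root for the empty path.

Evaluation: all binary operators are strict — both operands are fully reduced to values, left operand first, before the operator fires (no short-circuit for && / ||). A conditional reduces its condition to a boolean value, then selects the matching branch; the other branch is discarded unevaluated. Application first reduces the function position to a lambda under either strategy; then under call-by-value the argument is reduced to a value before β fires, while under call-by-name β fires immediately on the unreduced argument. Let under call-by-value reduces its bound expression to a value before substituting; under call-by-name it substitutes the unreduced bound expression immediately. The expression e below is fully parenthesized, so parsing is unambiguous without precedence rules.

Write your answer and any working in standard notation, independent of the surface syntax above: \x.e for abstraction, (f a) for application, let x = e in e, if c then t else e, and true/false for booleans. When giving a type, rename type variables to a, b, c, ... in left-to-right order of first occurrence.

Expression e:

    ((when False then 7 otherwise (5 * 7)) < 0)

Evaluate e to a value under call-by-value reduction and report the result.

Answer: false

Derivation:
step 0: ((if false then 7 else (5 * 7)) < 0)
step 1: [if@0] ((5 * 7) < 0)
step 2: [delta@0] (35 < 0)
step 3: [delta@root] false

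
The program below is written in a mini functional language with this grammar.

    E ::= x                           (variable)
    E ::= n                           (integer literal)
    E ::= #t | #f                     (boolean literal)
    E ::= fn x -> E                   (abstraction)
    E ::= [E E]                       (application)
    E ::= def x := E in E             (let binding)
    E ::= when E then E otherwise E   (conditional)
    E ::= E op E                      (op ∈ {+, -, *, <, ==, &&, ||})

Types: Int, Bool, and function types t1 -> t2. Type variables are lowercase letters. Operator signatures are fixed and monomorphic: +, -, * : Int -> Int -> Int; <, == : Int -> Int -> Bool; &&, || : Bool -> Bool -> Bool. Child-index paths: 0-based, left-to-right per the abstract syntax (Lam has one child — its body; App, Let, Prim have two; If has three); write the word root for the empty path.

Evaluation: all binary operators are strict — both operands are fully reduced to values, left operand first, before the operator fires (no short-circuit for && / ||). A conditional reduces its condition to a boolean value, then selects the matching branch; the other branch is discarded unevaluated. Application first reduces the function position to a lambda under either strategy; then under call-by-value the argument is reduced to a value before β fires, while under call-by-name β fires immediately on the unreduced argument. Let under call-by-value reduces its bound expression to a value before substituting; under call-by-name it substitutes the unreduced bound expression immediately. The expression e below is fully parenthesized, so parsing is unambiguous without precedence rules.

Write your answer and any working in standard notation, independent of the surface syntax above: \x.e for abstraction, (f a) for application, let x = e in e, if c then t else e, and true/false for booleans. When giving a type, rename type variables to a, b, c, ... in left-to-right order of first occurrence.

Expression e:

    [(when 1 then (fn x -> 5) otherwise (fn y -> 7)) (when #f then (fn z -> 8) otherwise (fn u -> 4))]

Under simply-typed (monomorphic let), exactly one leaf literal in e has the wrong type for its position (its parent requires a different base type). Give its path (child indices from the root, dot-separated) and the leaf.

Answer: 0.0 : 1

Derivation:
  unify Int ~ Bool
  FAIL: mismatch Int ~ Bool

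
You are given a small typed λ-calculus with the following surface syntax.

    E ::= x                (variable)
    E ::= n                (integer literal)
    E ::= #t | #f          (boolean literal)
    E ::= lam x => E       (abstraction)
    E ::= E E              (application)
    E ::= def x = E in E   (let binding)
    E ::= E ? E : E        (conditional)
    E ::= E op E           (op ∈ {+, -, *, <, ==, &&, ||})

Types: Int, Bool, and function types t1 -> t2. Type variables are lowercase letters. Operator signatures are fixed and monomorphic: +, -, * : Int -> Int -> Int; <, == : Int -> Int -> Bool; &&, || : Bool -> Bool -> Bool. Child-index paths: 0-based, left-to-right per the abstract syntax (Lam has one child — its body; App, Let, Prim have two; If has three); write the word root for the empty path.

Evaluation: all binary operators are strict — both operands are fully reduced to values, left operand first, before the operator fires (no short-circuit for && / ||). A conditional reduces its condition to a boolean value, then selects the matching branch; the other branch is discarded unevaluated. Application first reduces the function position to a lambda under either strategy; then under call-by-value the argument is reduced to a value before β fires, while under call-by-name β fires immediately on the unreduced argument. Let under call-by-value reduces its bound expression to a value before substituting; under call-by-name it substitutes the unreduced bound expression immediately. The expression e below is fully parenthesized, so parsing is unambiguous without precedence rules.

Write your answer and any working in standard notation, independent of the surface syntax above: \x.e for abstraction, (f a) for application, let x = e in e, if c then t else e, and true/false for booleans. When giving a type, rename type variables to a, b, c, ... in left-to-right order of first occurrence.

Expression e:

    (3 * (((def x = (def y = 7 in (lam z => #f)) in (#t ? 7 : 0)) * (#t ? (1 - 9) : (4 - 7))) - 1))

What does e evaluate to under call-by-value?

Derivation:
step 0: (3 * (((let x = (let y = 7 in (\z.false)) in (if true then 7 else 0)) * (if true then (1 - 9) else (4 - 7))) - 1))
step 1: [let@1.0.0.0] (3 * (((let x = (\z.false) in (if true then 7 else 0)) * (if true then (1 - 9) else (4 - 7))) - 1))
step 2: [let@1.0.0] (3 * (((if true then 7 else 0) * (if true then (1 - 9) else (4 - 7))) - 1))
step 3: [if@1.0.0] (3 * ((7 * (if true then (1 - 9) else (4 - 7))) - 1))
step 4: [if@1.0.1] (3 * ((7 * (1 - 9)) - 1))
step 5: [delta@1.0.1] (3 * ((7 * -8) - 1))
step 6: [delta@1.0] (3 * (-56 - 1))
step 7: [delta@1] (3 * -57)
step 8: [delta@root] -171

Answer: -171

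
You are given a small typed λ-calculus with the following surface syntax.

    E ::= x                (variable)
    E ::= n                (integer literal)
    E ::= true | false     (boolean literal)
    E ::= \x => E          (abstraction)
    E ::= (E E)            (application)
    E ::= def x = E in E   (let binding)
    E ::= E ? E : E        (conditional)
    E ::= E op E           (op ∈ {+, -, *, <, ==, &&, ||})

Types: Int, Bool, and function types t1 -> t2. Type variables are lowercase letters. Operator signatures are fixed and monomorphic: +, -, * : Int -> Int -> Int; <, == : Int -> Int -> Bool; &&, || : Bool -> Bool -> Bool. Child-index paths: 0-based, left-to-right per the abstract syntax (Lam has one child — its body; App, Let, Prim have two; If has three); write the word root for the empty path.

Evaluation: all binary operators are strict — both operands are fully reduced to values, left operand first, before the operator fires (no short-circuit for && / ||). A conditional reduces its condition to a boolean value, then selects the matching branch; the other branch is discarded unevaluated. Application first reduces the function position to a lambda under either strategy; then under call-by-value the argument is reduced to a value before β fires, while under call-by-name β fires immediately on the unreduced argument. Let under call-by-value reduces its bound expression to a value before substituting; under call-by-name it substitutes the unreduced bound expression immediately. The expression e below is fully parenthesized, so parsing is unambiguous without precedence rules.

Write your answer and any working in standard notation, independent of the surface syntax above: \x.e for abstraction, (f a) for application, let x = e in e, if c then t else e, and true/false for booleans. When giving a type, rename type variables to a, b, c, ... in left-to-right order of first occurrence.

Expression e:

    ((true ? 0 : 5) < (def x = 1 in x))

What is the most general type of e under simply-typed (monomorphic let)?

Working:
  unify Bool ~ Bool
  unify Int ~ Int
  unify Int ~ Int
let x : Int
x : Int
  unify Int ~ Int

Answer: Bool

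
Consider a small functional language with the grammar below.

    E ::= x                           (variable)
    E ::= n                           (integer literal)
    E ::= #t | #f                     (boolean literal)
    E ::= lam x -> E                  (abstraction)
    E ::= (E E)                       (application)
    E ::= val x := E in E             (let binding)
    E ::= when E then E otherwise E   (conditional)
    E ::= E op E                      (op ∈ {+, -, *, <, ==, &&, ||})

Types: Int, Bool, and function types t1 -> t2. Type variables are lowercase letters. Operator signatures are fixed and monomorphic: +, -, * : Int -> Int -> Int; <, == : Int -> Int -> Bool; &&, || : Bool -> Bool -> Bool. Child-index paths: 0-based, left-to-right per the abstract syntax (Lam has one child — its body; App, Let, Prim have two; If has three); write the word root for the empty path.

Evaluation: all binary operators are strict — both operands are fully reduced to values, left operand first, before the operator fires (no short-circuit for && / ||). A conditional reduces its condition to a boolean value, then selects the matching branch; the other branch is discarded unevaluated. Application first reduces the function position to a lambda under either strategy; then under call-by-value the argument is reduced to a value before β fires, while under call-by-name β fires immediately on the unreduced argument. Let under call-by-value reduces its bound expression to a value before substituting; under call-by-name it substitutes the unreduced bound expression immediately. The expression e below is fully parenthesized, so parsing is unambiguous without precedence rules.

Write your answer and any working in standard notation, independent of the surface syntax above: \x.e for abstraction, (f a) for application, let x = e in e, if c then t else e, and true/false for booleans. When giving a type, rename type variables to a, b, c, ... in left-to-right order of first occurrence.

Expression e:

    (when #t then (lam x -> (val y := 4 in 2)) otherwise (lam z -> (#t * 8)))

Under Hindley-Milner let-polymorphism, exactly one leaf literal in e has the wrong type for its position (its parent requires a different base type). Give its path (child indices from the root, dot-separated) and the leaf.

Working:
  unify Bool ~ Bool
let y : Int
\x._ : a -> Int
  unify Bool ~ Int
  FAIL: mismatch Bool ~ Int

Answer: 2.0.0 : true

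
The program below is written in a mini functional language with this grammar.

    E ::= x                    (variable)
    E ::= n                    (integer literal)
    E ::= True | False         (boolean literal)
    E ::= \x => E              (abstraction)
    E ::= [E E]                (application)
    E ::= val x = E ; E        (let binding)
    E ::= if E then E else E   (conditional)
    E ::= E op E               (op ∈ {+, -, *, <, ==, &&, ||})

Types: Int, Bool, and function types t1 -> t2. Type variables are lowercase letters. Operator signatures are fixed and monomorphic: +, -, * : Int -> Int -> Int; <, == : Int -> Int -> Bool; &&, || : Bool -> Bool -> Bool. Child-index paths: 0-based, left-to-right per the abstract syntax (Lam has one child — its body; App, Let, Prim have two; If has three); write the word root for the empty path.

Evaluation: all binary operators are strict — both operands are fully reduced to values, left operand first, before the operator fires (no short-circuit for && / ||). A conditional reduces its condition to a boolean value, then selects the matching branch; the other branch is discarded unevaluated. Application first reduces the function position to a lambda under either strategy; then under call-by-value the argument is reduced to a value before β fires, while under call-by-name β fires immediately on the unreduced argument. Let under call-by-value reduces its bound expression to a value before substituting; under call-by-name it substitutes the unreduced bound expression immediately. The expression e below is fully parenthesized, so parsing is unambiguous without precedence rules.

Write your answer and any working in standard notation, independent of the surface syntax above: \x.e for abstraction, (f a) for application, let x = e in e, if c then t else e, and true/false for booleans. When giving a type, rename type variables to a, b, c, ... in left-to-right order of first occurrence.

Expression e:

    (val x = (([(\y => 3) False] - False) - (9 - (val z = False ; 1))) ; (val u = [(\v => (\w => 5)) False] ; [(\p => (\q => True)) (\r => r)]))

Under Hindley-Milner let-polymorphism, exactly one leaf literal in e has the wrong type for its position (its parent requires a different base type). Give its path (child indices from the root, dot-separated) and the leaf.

Answer: 0.0.1 : false

Trace:
\y._ : a -> Int
  unify a -> Int ~ Bool -> b
  unify a ~ Bool
  unify Int ~ b
_ _ : Int
  unify Int ~ Int
  unify Bool ~ Int
  FAIL: mismatch Bool ~ Int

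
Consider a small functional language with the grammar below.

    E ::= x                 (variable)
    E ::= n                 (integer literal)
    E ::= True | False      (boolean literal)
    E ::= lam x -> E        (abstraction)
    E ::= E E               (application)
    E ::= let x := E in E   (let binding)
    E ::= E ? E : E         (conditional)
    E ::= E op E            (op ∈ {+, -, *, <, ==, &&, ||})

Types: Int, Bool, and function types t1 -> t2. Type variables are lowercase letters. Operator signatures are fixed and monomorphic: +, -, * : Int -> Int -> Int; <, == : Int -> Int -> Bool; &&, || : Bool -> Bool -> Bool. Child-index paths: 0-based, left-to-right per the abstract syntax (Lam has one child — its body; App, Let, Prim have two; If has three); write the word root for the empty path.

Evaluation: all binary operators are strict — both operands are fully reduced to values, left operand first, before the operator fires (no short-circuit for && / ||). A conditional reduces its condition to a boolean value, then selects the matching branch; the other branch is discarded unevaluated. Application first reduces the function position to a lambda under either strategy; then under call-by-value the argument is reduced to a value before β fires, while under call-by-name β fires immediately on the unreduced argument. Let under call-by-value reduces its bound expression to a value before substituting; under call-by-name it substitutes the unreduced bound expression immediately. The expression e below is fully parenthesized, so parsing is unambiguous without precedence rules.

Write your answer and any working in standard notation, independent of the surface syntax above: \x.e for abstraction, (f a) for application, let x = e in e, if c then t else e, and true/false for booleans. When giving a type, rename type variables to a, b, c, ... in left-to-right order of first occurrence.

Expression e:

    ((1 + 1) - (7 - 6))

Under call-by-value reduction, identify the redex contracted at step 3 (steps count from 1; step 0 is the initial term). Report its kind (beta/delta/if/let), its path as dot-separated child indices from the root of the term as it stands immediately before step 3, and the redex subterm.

Answer: delta at root : (2 - 1)

Trace:
step 0: ((1 + 1) - (7 - 6))
step 1: [delta@0] (2 - (7 - 6))
step 2: [delta@1] (2 - 1)
step 3: [delta@root] 1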